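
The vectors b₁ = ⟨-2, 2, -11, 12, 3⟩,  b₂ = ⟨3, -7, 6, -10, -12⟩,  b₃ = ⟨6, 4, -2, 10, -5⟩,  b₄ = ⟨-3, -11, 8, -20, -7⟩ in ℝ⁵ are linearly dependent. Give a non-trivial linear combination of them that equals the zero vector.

b₂ - b₃ - b₄ = 0

Write the vectors as columns of a matrix and find a nonzero vector in its null space.
The free variable yields coefficients (0, 1, -1, -1) (any nonzero multiple also works).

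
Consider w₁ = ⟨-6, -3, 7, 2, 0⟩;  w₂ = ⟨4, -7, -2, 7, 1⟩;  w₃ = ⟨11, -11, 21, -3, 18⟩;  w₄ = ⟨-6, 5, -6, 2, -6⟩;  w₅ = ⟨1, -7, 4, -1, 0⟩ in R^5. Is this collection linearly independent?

Row-reduce the matrix whose columns are w₁, w₂, w₃, w₄, w₅.
The reduction yields 4 nonzero rows, so the rank is 4.
Since rank 4 < 5, the set is linearly dependent.

linearly dependent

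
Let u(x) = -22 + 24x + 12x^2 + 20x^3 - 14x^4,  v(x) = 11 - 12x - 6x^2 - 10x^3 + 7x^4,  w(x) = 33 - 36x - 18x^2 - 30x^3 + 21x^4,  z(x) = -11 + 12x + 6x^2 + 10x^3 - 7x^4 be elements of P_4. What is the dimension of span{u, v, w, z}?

Represent each element by its coordinate vector in ℝ⁵.
Form the matrix with u, v, w, z as columns and reduce.
There is 1 pivot column, so rank = 1.

dim = 1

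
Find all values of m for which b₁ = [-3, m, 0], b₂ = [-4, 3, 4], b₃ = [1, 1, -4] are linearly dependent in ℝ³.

Place the vectors as rows of a 3×3 matrix; dependence ⇔ determinant zero.
The determinant works out to 48 - 12*m.
This vanishes exactly when m = 4.

m = 4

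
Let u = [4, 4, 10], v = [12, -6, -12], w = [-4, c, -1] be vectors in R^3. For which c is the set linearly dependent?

c = -1/7

The vectors are dependent exactly when the determinant of the matrix with rows u, v, w vanishes.
Cofactor expansion gives det = 168*c + 24.
Setting this to zero gives c = -1/7.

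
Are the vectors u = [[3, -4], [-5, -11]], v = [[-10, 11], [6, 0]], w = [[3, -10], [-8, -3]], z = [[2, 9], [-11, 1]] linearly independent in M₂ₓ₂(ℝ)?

Write each element as a coordinate vector in ℝ⁴ using {E₁₁, E₁₂, E₂₁, E₂₂}.
Place the vectors as rows of a 4×4 matrix and reduce to echelon form.
The reduction yields 4 nonzero rows, so the rank is 4.
Since rank = 4 (the number of vectors), the set is linearly independent.

linearly independent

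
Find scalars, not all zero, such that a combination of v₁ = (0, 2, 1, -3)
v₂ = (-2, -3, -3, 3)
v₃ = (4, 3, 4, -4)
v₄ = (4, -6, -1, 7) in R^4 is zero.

3v₁ - 2v₂ - 2v₃ + v₄ = 0

Set up α₁v₁ + … + α₄v₄ = 0 and solve the homogeneous system.
A generator of the null space is (3, -2, -2, 1).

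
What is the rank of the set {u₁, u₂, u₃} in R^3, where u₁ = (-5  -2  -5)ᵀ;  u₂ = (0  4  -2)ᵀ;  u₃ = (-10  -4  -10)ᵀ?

Put the 3×3 matrix [u₁|u₂|u₃] into echelon form.
The echelon form has 2 nonzero rows, so the rank is 2.

rank 2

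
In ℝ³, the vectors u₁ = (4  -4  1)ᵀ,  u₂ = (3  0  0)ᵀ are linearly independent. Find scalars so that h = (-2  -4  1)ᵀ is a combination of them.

h = u₁ - 2u₂

Solve the system with u₁, u₂ as columns and h as the right-hand side.
Back-substitution yields (α₁, α₂) = (1, -2).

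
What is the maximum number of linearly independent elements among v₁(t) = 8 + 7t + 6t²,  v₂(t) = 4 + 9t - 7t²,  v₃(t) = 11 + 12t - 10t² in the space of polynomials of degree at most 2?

Pass to coordinate vectors with respect to the basis {1, t, t²}.
Form the matrix with v₁, v₂, v₃ as columns and reduce.
Reduction leaves 3 leading entries, giving rank 3.

3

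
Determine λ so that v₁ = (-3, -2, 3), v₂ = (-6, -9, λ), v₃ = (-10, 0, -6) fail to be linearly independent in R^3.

λ = 18

Dependence holds iff the 3×3 matrix [v₁ v₂ v₃] is singular.
Cofactor expansion gives det = 20*λ - 360.
This vanishes exactly when λ = 18.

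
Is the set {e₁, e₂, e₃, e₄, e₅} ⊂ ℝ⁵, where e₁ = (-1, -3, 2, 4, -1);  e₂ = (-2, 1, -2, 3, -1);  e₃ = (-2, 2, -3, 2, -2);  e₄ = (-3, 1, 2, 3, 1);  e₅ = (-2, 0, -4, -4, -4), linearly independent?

linearly independent

The matrix [e₁|e₂|e₃|e₄|e₅] has determinant -288.
A nonzero determinant means the columns are linearly independent.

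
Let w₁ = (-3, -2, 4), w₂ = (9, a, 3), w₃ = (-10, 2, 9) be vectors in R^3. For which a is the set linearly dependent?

The vectors are dependent exactly when the determinant of the matrix with rows w₁, w₂, w₃ vanishes.
Cofactor expansion gives det = 13*a + 312.
This vanishes exactly when a = -24.

a = -24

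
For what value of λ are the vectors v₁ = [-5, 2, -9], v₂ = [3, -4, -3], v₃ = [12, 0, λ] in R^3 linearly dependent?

λ = 36

The vectors are dependent exactly when the determinant of the matrix with rows v₁, v₂, v₃ vanishes.
Expanding, det = 14*λ - 504.
Solving 14*λ - 504 = 0 yields λ = 36.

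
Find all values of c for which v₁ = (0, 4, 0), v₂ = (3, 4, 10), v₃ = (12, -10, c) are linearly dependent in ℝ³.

Dependence holds iff the 3×3 matrix [v₁ v₂ v₃] is singular.
Expanding, det = 480 - 12*c.
Setting this to zero gives c = 40.

c = 40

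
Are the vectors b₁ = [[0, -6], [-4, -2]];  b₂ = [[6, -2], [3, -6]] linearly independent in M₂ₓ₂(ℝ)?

linearly independent

Write each element as a coordinate vector in ℝ⁴ using {E₁₁, E₁₂, E₂₁, E₂₂}.
Row-reduce the matrix whose columns are b₁, b₂.
The reduction yields 2 nonzero rows, so the rank is 2.
Since rank = 2 (the number of vectors), the set is linearly independent.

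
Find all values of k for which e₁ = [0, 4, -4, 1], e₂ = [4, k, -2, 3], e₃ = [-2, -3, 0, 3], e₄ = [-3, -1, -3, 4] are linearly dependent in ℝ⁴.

The set is linearly dependent precisely when det[e₁; e₂; e₃; e₄] = 0.
Expanding, det = 10*k - 46.
Solving 10*k - 46 = 0 yields k = 23/5.

k = 23/5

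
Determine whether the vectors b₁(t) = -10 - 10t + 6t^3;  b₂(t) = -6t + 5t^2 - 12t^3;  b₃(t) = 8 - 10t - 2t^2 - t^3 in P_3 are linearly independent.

linearly independent

Take coordinates with respect to the standard basis {1, t, …, t^3}.
Place the vectors as rows of a 3×4 matrix and reduce to echelon form.
The reduction yields 3 nonzero rows, so the rank is 3.
Since rank = 3 (the number of vectors), the set is linearly independent.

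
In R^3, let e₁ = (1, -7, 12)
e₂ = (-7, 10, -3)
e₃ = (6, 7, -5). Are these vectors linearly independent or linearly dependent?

linearly independent

Place the vectors as rows of a 3×3 matrix and reduce to echelon form.
The reduction yields 3 nonzero rows, so the rank is 3.
Since rank = 3 (the number of vectors), the set is linearly independent.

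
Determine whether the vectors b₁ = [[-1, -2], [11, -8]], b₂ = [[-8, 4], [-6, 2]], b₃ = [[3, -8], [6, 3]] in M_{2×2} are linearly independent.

linearly independent

Write each element as a coordinate vector in ℝ⁴ using {E₁₁, E₁₂, E₂₁, E₂₂}.
Row-reduce the matrix whose columns are b₁, b₂, b₃.
The reduction yields 3 nonzero rows, so the rank is 3.
Since rank = 3 (the number of vectors), the set is linearly independent.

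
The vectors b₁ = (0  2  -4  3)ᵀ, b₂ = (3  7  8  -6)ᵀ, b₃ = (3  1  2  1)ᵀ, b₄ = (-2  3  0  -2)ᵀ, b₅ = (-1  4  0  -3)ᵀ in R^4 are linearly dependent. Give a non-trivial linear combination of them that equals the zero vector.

b₁ + b₂ - 2b₃ - b₄ - b₅ = 0

Solve the homogeneous system with b₁, b₂, b₃, b₄, b₅ as columns by row-reducing the coefficient matrix.
The free variable yields coefficients (1, 1, -2, -1, -1) (any nonzero multiple also works).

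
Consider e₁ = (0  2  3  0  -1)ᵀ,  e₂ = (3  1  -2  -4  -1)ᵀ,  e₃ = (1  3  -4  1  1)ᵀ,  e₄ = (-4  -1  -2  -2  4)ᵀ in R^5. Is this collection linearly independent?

Place the vectors as rows of a 4×5 matrix and reduce to echelon form.
The reduction yields 4 nonzero rows, so the rank is 4.
Since rank = 4 (the number of vectors), the set is linearly independent.

linearly independent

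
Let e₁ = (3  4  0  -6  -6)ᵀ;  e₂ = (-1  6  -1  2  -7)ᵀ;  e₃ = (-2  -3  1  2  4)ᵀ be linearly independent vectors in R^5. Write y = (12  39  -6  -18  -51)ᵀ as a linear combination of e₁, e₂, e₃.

Set up the augmented matrix [e₁ | e₂ | e₃ | y] and row-reduce.
Row-reducing the augmented matrix gives the unique coefficients (α₁, α₂, α₃) = (3, 3, -3).

y = 3e₁ + 3e₂ - 3e₃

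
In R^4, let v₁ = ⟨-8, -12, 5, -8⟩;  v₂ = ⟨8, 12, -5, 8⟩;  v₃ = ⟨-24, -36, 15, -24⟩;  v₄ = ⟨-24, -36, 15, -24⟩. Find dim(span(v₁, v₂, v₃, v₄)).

Row-reduce the 4×4 matrix with these as rows.
There is 1 pivot column, so rank = 1.

dim = 1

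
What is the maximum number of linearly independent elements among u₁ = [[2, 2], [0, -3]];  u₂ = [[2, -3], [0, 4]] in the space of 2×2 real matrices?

2

Pass to coordinate vectors with respect to the basis {E₁₁, E₁₂, E₂₁, E₂₂}.
Apply Gaussian elimination to the matrix whose rows are u₁, u₂.
Exactly 2 pivots survive; hence the rank is 2.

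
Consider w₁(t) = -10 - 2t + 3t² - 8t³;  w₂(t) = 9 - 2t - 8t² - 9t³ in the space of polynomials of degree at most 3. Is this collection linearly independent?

Take coordinates with respect to the standard basis {1, t, …, t³}.
Row-reduce the matrix whose columns are w₁, w₂.
The reduction yields 2 nonzero rows, so the rank is 2.
Since rank = 2 (the number of vectors), the set is linearly independent.

linearly independent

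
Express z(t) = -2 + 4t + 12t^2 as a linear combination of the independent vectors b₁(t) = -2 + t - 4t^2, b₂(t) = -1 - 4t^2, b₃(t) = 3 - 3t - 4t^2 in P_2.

Work in coordinates with respect to the standard basis {1, t, t^2}.
Write z = a₁b₁ + … + a₃b₃ and equate components.
The system has the unique solution (a₁, a₂, a₃) = (1, -3, -1).

z = b₁ - 3b₂ - b₃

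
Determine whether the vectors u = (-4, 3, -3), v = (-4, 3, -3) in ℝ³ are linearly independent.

linearly dependent

Row-reduce the matrix whose columns are u, v.
The reduction yields 1 nonzero row, so the rank is 1.
Since rank 1 < 2, the set is linearly dependent.
Indeed u - v = 0.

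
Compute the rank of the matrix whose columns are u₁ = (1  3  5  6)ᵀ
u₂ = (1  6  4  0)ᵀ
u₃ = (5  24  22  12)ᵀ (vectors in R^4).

Form the matrix with u₁, u₂, u₃ as columns and reduce.
Reduction leaves 2 leading entries, giving rank 2.

2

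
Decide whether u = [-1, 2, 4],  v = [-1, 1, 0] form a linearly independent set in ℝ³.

linearly independent

Place the vectors as rows of a 2×3 matrix and reduce to echelon form.
The reduction yields 2 nonzero rows, so the rank is 2.
Since rank = 2 (the number of vectors), the set is linearly independent.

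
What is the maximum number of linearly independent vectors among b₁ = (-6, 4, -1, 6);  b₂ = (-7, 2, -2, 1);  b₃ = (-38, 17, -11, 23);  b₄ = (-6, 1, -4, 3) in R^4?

Put the 4×4 matrix [b₁|b₂|b₃|b₄] into echelon form.
There are 3 pivot columns, so rank = 3.

3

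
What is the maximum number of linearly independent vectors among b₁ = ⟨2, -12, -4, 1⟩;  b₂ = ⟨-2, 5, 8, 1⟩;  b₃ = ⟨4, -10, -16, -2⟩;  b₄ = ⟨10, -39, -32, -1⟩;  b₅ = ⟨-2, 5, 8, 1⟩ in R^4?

Form the matrix with b₁, b₂, b₃, b₄, b₅ as columns and reduce.
Exactly 2 pivots survive; hence the rank is 2.
(With 5 elements in a 4-dimensional space the rank is at most 4.)

2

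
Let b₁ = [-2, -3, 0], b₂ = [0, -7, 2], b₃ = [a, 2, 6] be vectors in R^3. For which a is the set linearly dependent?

The vectors are dependent exactly when the determinant of the matrix with rows b₁, b₂, b₃ vanishes.
Expanding, det = 92 - 6*a.
This vanishes exactly when a = 46/3.

a = 46/3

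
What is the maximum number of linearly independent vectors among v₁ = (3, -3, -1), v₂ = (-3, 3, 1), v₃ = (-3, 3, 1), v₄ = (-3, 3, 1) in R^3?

1

Apply Gaussian elimination to the matrix whose rows are v₁, v₂, v₃, v₄.
There is 1 pivot column, so rank = 1.
(With 4 elements in a 3-dimensional space the rank is at most 3.)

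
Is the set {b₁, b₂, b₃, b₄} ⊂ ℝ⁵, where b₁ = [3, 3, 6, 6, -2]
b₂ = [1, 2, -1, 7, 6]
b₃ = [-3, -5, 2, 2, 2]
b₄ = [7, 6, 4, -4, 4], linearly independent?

Row-reduce the matrix whose columns are b₁, b₂, b₃, b₄.
The reduction yields 4 nonzero rows, so the rank is 4.
Since rank = 4 (the number of vectors), the set is linearly independent.

linearly independent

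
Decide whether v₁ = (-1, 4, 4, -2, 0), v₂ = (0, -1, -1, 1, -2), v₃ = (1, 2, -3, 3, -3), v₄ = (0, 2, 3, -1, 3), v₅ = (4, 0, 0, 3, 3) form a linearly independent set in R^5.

linearly independent

Row-reduce the matrix whose columns are v₁, v₂, v₃, v₄, v₅.
The reduction yields 5 nonzero rows, so the rank is 5.
Since rank = 5 (the number of vectors), the set is linearly independent.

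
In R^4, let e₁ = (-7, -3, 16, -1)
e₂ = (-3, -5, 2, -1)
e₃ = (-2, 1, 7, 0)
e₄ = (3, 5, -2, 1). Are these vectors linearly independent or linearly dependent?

Form the 4×4 matrix with these as columns; its determinant is 0.
A zero determinant means the columns are linearly dependent.

linearly dependent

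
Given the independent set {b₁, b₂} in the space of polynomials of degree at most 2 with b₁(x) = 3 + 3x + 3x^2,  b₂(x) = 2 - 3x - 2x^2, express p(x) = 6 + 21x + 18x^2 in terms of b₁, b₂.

p = 4b₁ - 3b₂

Identify each element with its coordinate vector in ℝ³ via {1, x, x^2}.
Solve the system with b₁, b₂ as columns and p as the right-hand side.
Back-substitution yields (α₁, α₂) = (4, -3).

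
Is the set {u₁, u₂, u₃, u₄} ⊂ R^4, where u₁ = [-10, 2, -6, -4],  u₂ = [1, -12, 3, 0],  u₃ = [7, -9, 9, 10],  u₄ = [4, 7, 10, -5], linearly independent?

Row-reduce the matrix whose columns are u₁, u₂, u₃, u₄.
The reduction yields 4 nonzero rows, so the rank is 4.
Since rank = 4 (the number of vectors), the set is linearly independent.

linearly independent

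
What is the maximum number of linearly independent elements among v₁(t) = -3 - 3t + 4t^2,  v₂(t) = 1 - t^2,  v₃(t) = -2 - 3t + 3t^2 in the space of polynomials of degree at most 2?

2

Use coordinates relative to {1, t, t^2}.
Row-reduce the 3×3 matrix with these as rows.
There are 2 pivot columns, so rank = 2.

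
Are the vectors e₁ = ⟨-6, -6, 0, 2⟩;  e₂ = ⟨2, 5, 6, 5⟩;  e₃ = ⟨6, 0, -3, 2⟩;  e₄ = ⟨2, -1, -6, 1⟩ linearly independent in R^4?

linearly independent

The matrix [e₁|e₂|e₃|e₄] has determinant -1188.
A nonzero determinant means the columns are linearly independent.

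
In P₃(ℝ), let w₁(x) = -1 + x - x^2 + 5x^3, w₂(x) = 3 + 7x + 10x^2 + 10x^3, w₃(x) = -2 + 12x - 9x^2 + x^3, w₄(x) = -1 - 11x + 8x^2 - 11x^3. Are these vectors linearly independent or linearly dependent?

Take coordinates with respect to the standard basis {1, x, …, x^3}.
Form the 4×4 matrix with these as columns; its determinant is -3956.
A nonzero determinant means the columns are linearly independent.

linearly independent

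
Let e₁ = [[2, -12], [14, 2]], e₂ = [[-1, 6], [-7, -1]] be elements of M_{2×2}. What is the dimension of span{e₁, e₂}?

1

Pass to coordinate vectors with respect to the basis {E₁₁, E₁₂, E₂₁, E₂₂}.
Row-reduce the 2×4 matrix with these as rows.
The echelon form has 1 nonzero row, so the rank is 1.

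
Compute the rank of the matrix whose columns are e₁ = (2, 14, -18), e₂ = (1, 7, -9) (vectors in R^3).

rank 1

Put the 3×2 matrix [e₁|e₂] into echelon form.
Exactly 1 pivot survives; hence the rank is 1.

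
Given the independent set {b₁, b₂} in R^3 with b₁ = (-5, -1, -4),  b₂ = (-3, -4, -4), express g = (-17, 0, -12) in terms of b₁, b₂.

g = 4b₁ - b₂

Solve the system with b₁, b₂ as columns and g as the right-hand side.
Back-substitution yields (a₁, a₂) = (4, -1).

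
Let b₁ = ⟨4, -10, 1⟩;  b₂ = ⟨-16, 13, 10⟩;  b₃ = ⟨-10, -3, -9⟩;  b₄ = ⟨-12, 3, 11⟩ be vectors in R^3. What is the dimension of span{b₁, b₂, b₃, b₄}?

Row-reduce the 4×3 matrix with these as rows.
The echelon form has 3 nonzero rows, so the rank is 3.
(With 4 elements in a 3-dimensional space the rank is at most 3.)

dim = 3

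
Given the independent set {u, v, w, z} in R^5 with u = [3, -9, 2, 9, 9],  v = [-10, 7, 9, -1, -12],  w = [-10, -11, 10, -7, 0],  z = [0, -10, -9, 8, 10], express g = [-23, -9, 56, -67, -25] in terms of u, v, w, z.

Set up the augmented matrix [u | v | w | z | g] and row-reduce.
The system has the unique solution (c₁, …, c₄) = (-1, -2, 4, -4).

g = -u - 2v + 4w - 4z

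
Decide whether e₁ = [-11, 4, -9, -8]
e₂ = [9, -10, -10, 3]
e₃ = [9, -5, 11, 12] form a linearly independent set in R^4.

linearly independent

Place the vectors as rows of a 3×4 matrix and reduce to echelon form.
The reduction yields 3 nonzero rows, so the rank is 3.
Since rank = 3 (the number of vectors), the set is linearly independent.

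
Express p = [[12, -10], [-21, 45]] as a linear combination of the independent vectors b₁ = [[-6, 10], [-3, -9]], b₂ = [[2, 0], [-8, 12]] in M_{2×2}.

p = -b₁ + 3b₂

Work in coordinates with respect to the standard basis {E₁₁, E₁₂, E₂₁, E₂₂}.
Set up the augmented matrix [b₁ | b₂ | p] and row-reduce.
The system has the unique solution (c₁, c₂) = (-1, 3).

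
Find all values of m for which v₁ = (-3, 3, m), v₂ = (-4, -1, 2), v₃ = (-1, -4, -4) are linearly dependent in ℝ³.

Dependence holds iff the 3×3 matrix [v₁ v₂ v₃] is singular.
Expanding, det = 15*m - 90.
Solving 15*m - 90 = 0 yields m = 6.

m = 6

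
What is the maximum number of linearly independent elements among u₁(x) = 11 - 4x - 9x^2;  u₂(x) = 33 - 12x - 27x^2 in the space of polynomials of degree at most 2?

1

Use coordinates relative to {1, x, x^2}.
Form the matrix with u₁, u₂ as columns and reduce.
The echelon form has 1 nonzero row, so the rank is 1.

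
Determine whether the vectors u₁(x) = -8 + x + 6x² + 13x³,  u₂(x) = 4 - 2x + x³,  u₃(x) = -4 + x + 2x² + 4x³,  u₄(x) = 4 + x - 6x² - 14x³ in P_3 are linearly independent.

linearly dependent

Write each element as a coordinate vector in ℝ⁴ using {1, x, …, x³}.
Place the vectors as rows of a 4×4 matrix and reduce to echelon form.
The reduction yields 2 nonzero rows, so the rank is 2.
Since rank 2 < 4, the set is linearly dependent.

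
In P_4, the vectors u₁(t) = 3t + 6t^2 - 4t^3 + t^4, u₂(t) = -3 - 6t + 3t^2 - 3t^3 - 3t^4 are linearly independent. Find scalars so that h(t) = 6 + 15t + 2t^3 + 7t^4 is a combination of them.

Work in coordinates with respect to the standard basis {1, t, …, t^4}.
Set up the augmented matrix [u₁ | u₂ | h] and row-reduce.
Row-reducing the augmented matrix gives the unique coefficients (c₁, c₂) = (1, -2).

h = u₁ - 2u₂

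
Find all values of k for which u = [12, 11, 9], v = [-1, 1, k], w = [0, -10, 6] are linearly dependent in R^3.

Dependence holds iff the 3×3 matrix [u v w] is singular.
The determinant works out to 120*k + 228.
This vanishes exactly when k = -19/10.

k = -19/10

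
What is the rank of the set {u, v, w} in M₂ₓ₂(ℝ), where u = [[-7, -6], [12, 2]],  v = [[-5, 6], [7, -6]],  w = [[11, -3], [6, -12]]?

Pass to coordinate vectors with respect to the basis {E₁₁, E₁₂, E₂₁, E₂₂}.
Form the matrix with u, v, w as columns and reduce.
Exactly 3 pivots survive; hence the rank is 3.

3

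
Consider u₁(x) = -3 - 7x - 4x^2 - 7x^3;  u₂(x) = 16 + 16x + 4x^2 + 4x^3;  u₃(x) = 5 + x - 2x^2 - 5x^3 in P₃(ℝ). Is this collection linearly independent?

Take coordinates with respect to the standard basis {1, x, …, x^3}.
Row-reduce the matrix whose columns are u₁, u₂, u₃.
The reduction yields 2 nonzero rows, so the rank is 2.
Since rank 2 < 3, the set is linearly dependent.

linearly dependent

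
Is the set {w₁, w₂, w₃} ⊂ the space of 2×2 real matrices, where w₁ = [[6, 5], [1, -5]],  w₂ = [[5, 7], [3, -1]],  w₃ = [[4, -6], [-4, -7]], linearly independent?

linearly independent

Write each element as a coordinate vector in ℝ⁴ using {E₁₁, E₁₂, E₂₁, E₂₂}.
Row-reduce the matrix whose columns are w₁, w₂, w₃.
The reduction yields 3 nonzero rows, so the rank is 3.
Since rank = 3 (the number of vectors), the set is linearly independent.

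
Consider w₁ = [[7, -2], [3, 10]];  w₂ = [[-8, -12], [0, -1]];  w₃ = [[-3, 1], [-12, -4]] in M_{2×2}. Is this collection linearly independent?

Take coordinates with respect to the standard basis {E₁₁, E₁₂, E₂₁, E₂₂}.
Place the vectors as rows of a 3×4 matrix and reduce to echelon form.
The reduction yields 3 nonzero rows, so the rank is 3.
Since rank = 3 (the number of vectors), the set is linearly independent.

linearly independent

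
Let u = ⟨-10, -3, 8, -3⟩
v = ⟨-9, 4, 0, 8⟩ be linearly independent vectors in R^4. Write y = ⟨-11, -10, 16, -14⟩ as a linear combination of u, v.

y = 2u - v

Set up the augmented matrix [u | v | y] and row-reduce.
The system has the unique solution (c₁, c₂) = (2, -1).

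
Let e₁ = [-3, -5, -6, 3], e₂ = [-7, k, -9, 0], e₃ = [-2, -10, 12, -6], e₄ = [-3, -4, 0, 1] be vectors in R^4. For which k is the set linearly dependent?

The vectors are dependent exactly when the determinant of the matrix with rows e₁, e₂, e₃, e₄ vanishes.
The determinant works out to -48*k - 1416.
Setting this to zero gives k = -59/2.

k = -59/2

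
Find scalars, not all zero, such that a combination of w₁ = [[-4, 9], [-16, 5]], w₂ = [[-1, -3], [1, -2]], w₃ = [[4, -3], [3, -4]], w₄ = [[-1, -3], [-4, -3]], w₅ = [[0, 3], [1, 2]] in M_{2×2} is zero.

w₁ + 3w₂ + w₃ - 3w₄ - 2w₅ = 0

Pass to coordinate vectors relative to the basis {E₁₁, E₁₂, E₂₁, E₂₂}.
Set up α₁w₁ + … + α₅w₅ = 0 and solve the homogeneous system.
A generator of the null space is (1, 3, 1, -3, -2).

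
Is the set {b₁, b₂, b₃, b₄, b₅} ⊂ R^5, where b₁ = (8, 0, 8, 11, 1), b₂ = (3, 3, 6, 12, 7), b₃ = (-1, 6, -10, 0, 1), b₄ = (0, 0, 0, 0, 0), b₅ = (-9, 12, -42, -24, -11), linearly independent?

linearly dependent

One of the vectors is the zero vector, so the set is linearly dependent.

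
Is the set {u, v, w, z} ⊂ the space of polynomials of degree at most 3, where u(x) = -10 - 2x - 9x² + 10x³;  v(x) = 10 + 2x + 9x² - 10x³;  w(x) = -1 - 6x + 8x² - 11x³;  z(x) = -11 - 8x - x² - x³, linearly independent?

linearly dependent

Write each element as a coordinate vector in ℝ⁴ using {1, x, …, x³}.
Form the 4×4 matrix with these as columns; its determinant is 0.
A zero determinant means the columns are linearly dependent.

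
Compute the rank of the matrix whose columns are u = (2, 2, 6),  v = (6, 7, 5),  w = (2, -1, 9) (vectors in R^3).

Form the matrix with u, v, w as columns and reduce.
Reduction leaves 3 leading entries, giving rank 3.

rank 3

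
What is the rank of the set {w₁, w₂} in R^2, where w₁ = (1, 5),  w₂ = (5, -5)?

Form the matrix with w₁, w₂ as columns and reduce.
Exactly 2 pivots survive; hence the rank is 2.

2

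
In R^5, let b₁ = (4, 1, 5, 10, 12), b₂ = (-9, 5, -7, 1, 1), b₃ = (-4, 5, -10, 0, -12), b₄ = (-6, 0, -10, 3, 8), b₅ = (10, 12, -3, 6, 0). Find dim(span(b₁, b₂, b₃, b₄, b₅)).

dim = 5

Form the matrix with b₁, b₂, b₃, b₄, b₅ as columns and reduce.
The echelon form has 5 nonzero rows, so the rank is 5.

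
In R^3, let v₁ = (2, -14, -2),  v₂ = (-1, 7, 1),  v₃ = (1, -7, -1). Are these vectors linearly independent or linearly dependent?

linearly dependent

Place the vectors as rows of a 3×3 matrix and reduce to echelon form.
The reduction yields 1 nonzero row, so the rank is 1.
Since rank 1 < 3, the set is linearly dependent.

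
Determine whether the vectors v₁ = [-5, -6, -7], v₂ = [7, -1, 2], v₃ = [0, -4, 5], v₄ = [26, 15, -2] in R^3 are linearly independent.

linearly dependent

There are 4 vectors in a 3-dimensional space, so they cannot be linearly independent.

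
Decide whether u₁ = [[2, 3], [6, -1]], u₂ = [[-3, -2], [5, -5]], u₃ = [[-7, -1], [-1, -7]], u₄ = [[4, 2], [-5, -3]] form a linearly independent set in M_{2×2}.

linearly independent

Write each element as a coordinate vector in ℝ⁴ using {E₁₁, E₁₂, E₂₁, E₂₂}.
The matrix [u₁|u₂|u₃|u₄] has determinant 1509.
A nonzero determinant means the columns are linearly independent.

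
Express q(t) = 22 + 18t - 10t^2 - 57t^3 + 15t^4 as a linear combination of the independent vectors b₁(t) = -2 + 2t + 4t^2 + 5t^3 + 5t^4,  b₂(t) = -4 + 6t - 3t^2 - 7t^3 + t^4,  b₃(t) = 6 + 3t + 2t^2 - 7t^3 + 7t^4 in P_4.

q = -3b₁ + 2b₂ + 4b₃

Work in coordinates with respect to the standard basis {1, t, …, t^4}.
Solve the system with b₁, b₂, b₃ as columns and q as the right-hand side.
Row-reducing the augmented matrix gives the unique coefficients (a₁, a₂, a₃) = (-3, 2, 4).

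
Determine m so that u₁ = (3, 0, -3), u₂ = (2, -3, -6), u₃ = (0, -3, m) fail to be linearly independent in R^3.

m = -4

Dependence holds iff the 3×3 matrix [u₁ u₂ u₃] is singular.
Expanding, det = -9*m - 36.
Setting this to zero gives m = -4.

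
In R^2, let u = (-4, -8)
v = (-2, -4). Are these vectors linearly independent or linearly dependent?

The matrix [u|v] has determinant 0.
A zero determinant means the columns are linearly dependent.
Indeed u - 2v = 0.

linearly dependent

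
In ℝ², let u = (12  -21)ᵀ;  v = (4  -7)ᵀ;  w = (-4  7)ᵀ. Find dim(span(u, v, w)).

dim = 1

Form the matrix with u, v, w as columns and reduce.
Reduction leaves 1 leading entry, giving rank 1.
(With 3 elements in a 2-dimensional space the rank is at most 2.)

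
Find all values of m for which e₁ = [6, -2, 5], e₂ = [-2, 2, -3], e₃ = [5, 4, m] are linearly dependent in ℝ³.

m = -3/2

Place the vectors as rows of a 3×3 matrix; dependence ⇔ determinant zero.
Cofactor expansion gives det = 8*m + 12.
Setting this to zero gives m = -3/2.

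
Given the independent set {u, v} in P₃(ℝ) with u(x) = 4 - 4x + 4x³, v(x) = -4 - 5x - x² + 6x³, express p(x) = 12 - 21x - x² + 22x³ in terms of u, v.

Work in coordinates with respect to the standard basis {1, x, …, x³}.
Write p = c₁u + c₂v and equate components.
The system has the unique solution (c₁, c₂) = (4, 1).

p = 4u + v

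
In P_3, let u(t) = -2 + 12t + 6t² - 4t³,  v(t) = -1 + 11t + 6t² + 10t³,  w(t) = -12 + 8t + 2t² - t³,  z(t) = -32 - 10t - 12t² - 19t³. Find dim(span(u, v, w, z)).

3

Represent each element by its coordinate vector in ℝ⁴.
Row-reduce the 4×4 matrix with these as rows.
There are 3 pivot columns, so rank = 3.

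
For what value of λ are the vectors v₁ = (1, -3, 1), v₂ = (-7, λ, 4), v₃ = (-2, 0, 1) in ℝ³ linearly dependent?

The vectors are dependent exactly when the determinant of the matrix with rows v₁, v₂, v₃ vanishes.
The determinant works out to 3*λ + 3.
This vanishes exactly when λ = -1.

λ = -1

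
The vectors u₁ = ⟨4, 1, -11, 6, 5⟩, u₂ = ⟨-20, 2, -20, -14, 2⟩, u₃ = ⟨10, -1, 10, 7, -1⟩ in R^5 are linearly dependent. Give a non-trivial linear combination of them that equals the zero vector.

Write the vectors as columns of a matrix and find a nonzero vector in its null space.
One solution (up to scaling) is (0, 1, 2).

u₂ + 2u₃ = 0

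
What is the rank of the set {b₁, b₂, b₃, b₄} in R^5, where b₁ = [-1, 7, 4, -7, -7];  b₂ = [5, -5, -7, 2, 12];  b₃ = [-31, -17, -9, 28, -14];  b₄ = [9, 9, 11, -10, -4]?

Apply Gaussian elimination to the matrix whose rows are b₁, b₂, b₃, b₄.
Exactly 3 pivots survive; hence the rank is 3.

rank 3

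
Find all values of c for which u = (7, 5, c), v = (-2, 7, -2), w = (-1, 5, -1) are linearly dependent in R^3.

c = 7

Place the vectors as rows of a 3×3 matrix; dependence ⇔ determinant zero.
The determinant works out to 21 - 3*c.
Setting this to zero gives c = 7.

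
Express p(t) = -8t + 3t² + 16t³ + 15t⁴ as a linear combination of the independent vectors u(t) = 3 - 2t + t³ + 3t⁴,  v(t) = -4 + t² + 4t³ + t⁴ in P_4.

p = 4u + 3v

Take coordinate vectors relative to {1, t, …, t⁴}.
Since u, v are independent, the coefficients expressing p are uniquely determined by a linear system.
Row-reducing the augmented matrix gives the unique coefficients (c₁, c₂) = (4, 3).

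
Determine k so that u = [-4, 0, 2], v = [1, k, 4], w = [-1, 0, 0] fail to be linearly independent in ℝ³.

Dependence holds iff the 3×3 matrix [u v w] is singular.
The determinant works out to 2*k.
Solving 2*k = 0 yields k = 0.

k = 0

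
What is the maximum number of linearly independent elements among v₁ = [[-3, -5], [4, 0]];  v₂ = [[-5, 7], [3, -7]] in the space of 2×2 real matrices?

Use coordinates relative to {E₁₁, E₁₂, E₂₁, E₂₂}.
Form the matrix with v₁, v₂ as columns and reduce.
Exactly 2 pivots survive; hence the rank is 2.

2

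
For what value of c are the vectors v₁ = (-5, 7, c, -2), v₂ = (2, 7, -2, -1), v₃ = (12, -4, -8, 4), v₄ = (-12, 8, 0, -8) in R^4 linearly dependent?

c = 44/9

The set is linearly dependent precisely when det[v₁; v₂; v₃; v₄] = 0.
Expanding, det = 288*c - 1408.
This vanishes exactly when c = 44/9.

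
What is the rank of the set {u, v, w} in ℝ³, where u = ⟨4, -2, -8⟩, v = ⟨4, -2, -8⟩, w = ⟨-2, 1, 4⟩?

1

Row-reduce the 3×3 matrix with these as rows.
Reduction leaves 1 leading entry, giving rank 1.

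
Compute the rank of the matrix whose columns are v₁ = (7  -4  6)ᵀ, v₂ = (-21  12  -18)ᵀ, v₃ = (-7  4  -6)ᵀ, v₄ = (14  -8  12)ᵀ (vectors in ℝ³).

Row-reduce the 4×3 matrix with these as rows.
There is 1 pivot column, so rank = 1.
(With 4 elements in a 3-dimensional space the rank is at most 3.)

rank 1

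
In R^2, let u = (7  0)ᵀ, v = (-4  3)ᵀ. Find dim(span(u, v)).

Put the 2×2 matrix [u|v] into echelon form.
There are 2 pivot columns, so rank = 2.

2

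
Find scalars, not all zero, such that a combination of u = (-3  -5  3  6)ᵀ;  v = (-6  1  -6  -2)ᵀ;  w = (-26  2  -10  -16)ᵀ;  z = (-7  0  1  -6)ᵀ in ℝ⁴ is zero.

2v - w + 2z = 0

Solve the homogeneous system with u, v, w, z as columns by row-reducing the coefficient matrix.
A generator of the null space is (0, 2, -1, 2).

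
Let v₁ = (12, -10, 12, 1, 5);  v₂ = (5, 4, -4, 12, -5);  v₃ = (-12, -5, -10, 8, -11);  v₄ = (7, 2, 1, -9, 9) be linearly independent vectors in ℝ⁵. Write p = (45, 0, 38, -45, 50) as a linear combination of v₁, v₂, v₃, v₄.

p = v₁ - v₂ - 2v₃ + 2v₄

Since v₁, v₂, v₃, v₄ are independent, the coefficients expressing p are uniquely determined by a linear system.
Row-reducing the augmented matrix gives the unique coefficients (a₁, …, a₄) = (1, -1, -2, 2).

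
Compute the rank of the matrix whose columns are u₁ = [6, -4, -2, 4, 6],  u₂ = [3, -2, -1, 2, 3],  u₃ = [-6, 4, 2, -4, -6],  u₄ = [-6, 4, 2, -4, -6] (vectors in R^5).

Apply Gaussian elimination to the matrix whose rows are u₁, u₂, u₃, u₄.
The echelon form has 1 nonzero row, so the rank is 1.

1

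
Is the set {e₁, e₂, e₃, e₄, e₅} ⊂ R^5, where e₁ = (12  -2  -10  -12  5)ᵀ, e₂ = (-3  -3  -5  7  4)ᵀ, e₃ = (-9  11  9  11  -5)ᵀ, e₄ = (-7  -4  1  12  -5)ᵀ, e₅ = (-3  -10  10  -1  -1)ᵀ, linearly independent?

Place the vectors as rows of a 5×5 matrix and reduce to echelon form.
The reduction yields 5 nonzero rows, so the rank is 5.
Since rank = 5 (the number of vectors), the set is linearly independent.

linearly independent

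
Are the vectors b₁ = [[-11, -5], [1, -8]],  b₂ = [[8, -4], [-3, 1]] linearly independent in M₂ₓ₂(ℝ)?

Take coordinates with respect to the standard basis {E₁₁, E₁₂, E₂₁, E₂₂}.
Row-reduce the matrix whose columns are b₁, b₂.
The reduction yields 2 nonzero rows, so the rank is 2.
Since rank = 2 (the number of vectors), the set is linearly independent.

linearly independent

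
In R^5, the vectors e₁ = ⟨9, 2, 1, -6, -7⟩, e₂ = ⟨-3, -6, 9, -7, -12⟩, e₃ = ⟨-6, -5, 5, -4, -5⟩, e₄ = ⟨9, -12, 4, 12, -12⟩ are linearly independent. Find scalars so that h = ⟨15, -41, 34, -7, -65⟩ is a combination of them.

h = 2e₁ + e₂ + 3e₃ + 2e₄

Write h = α₁e₁ + … + α₄e₄ and equate components.
Row-reducing the augmented matrix gives the unique coefficients (α₁, …, α₄) = (2, 1, 3, 2).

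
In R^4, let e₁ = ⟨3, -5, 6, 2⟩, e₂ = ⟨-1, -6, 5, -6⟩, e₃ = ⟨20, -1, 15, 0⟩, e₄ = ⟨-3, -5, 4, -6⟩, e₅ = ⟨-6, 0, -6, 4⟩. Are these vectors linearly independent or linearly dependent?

There are 5 vectors in a 4-dimensional space, so they cannot be linearly independent.

linearly dependent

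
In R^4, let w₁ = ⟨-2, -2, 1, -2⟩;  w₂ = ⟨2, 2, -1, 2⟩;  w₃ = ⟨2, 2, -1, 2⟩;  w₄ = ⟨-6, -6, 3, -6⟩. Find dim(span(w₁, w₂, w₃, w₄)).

1

Row-reduce the 4×4 matrix with these as rows.
Exactly 1 pivot survives; hence the rank is 1.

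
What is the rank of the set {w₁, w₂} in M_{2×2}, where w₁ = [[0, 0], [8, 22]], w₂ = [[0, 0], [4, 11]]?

Use coordinates relative to {E₁₁, E₁₂, E₂₁, E₂₂}.
Row-reduce the 2×4 matrix with these as rows.
The echelon form has 1 nonzero row, so the rank is 1.

rank 1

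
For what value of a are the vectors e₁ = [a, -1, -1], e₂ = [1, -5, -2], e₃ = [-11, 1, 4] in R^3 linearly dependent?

a = 2

Dependence holds iff the 3×3 matrix [e₁ e₂ e₃] is singular.
Cofactor expansion gives det = 36 - 18*a.
This vanishes exactly when a = 2.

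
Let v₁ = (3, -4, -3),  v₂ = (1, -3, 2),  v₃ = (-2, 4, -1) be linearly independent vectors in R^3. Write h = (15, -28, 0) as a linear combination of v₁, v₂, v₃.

Solve the system with v₁, v₂, v₃ as columns and h as the right-hand side.
Back-substitution yields (c₁, c₂, c₃) = (3, 4, -1).

h = 3v₁ + 4v₂ - v₃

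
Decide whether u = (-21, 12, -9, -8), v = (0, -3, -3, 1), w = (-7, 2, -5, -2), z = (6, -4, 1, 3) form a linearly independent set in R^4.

linearly dependent

The matrix [u|v|w|z] has determinant 0.
A zero determinant means the columns are linearly dependent.
Indeed u + 2v - 3w = 0.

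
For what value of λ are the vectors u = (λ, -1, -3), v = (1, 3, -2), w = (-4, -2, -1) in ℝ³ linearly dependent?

Place the vectors as rows of a 3×3 matrix; dependence ⇔ determinant zero.
Cofactor expansion gives det = -7*λ - 39.
Solving -7*λ - 39 = 0 yields λ = -39/7.

λ = -39/7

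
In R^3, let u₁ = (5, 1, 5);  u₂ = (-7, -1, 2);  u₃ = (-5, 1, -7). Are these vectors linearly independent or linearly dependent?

Form the 3×3 matrix with these as columns; its determinant is -94.
A nonzero determinant means the columns are linearly independent.

linearly independent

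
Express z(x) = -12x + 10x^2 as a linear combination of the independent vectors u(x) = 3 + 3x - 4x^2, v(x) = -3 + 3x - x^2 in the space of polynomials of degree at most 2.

z = -2u - 2v

Take coordinate vectors relative to {1, x, x^2}.
Solve the system with u, v as columns and z as the right-hand side.
Back-substitution yields (c₁, c₂) = (-2, -2).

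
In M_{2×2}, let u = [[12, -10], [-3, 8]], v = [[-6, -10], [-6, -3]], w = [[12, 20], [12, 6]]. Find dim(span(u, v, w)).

Use coordinates relative to {E₁₁, E₁₂, E₂₁, E₂₂}.
Row-reduce the 3×4 matrix with these as rows.
The echelon form has 2 nonzero rows, so the rank is 2.

dim = 2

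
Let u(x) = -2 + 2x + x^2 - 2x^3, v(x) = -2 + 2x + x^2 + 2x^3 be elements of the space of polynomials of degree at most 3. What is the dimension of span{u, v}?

dim = 2

Represent each element by its coordinate vector in ℝ⁴.
Form the matrix with u, v as columns and reduce.
Reduction leaves 2 leading entries, giving rank 2.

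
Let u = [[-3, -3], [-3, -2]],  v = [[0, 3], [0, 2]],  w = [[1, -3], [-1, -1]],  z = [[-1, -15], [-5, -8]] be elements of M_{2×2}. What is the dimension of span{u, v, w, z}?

Pass to coordinate vectors with respect to the basis {E₁₁, E₁₂, E₂₁, E₂₂}.
Put the 4×4 matrix [u|v|w|z] into echelon form.
Exactly 3 pivots survive; hence the rank is 3.

dim = 3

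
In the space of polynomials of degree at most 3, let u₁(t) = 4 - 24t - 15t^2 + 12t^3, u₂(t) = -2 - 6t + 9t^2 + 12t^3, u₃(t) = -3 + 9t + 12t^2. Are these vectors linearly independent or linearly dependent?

Write each element as a coordinate vector in ℝ⁴ using {1, t, …, t^3}.
Row-reduce the matrix whose columns are u₁, u₂, u₃.
The reduction yields 2 nonzero rows, so the rank is 2.
Since rank 2 < 3, the set is linearly dependent.

linearly dependent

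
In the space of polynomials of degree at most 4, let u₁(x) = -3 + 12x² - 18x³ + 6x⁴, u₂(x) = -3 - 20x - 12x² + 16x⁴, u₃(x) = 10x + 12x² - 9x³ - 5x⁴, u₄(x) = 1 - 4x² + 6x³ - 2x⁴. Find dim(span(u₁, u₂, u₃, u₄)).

2

Use coordinates relative to {1, x, …, x⁴}.
Apply Gaussian elimination to the matrix whose rows are u₁, u₂, u₃, u₄.
Reduction leaves 2 leading entries, giving rank 2.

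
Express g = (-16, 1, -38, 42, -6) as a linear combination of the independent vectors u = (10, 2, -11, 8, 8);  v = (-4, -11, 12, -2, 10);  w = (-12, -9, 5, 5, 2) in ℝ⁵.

Solve the system with u, v, w as columns and g as the right-hand side.
The system has the unique solution (a₁, a₂, a₃) = (2, -3, 4).

g = 2u - 3v + 4w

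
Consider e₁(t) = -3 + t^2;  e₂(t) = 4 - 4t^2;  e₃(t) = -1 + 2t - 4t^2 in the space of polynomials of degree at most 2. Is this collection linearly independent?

Write each element as a coordinate vector in ℝ³ using {1, t, t^2}.
Row-reduce the matrix whose columns are e₁, e₂, e₃.
The reduction yields 3 nonzero rows, so the rank is 3.
Since rank = 3 (the number of vectors), the set is linearly independent.

linearly independent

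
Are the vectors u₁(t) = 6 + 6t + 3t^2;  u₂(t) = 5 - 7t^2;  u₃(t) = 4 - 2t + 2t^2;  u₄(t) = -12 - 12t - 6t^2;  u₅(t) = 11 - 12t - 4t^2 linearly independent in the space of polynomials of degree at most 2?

Take coordinates with respect to the standard basis {1, t, t^2}.
There are 5 vectors in a 3-dimensional space, so they cannot be linearly independent.

linearly dependent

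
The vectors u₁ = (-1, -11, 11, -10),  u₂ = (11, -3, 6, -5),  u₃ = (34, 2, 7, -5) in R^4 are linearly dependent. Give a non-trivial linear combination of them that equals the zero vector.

Set up α₁u₁ + … + α₃u₃ = 0 and solve the homogeneous system.
One solution (up to scaling) is (1, -3, 1).

u₁ - 3u₂ + u₃ = 0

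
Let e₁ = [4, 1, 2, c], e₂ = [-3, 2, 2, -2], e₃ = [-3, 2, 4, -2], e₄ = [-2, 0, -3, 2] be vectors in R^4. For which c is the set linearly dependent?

c = -13/2

Place the vectors as rows of a 4×4 matrix; dependence ⇔ determinant zero.
Cofactor expansion gives det = 8*c + 52.
Setting this to zero gives c = -13/2.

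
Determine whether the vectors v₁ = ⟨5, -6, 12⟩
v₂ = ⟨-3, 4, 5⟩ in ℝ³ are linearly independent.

linearly independent

Row-reduce the matrix whose columns are v₁, v₂.
The reduction yields 2 nonzero rows, so the rank is 2.
Since rank = 2 (the number of vectors), the set is linearly independent.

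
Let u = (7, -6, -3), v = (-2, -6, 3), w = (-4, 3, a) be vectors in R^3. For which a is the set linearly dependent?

a = 11/6

The vectors are dependent exactly when the determinant of the matrix with rows u, v, w vanishes.
Expanding, det = 99 - 54*a.
Solving 99 - 54*a = 0 yields a = 11/6.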